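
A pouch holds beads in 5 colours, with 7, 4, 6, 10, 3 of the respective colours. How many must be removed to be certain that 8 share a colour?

In the worst case you take as many as possible of each colour without reaching 8: 7 + 4 + 6 + 7 + 3 = 27.
The next one must give 8 of some colour, so 27 + 1 = 28.

28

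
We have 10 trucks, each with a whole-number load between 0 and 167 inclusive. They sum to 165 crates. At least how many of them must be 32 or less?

If only k of them are at most 32, the other 10 − k are at least 33, so the total is at least (10 − k)·33 + k·0.
This is ≤ 165, so (10 − k)·33 + 0k ≤ 165, which gives k ≥ 5.
Exactly 5 works: 5 values at 0 and 5 at 33 total 165.

5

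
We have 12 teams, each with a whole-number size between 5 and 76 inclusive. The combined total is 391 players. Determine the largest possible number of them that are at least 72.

With k values at 72 or above and the rest at least 5, the sum is at least 60 + 67k.
Since the sum is 391, we need 67k ≤ 331, i.e. k ≤ 4.
k = 4 is achieved by 4 values at 72 and 8 at 5, total 328; add 63 to one value (staying below 72) to reach 391.

4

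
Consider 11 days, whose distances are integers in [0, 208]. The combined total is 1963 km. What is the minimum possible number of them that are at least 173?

If only k of them are at least 173, the other 11 − k are at most 172, so the total is at most k·208 + (11 − k)·172.
This must reach 1963, so k·208 + (11 − k)·172 ≥ 1963, giving k ≥ 2.
Exactly 2 works: 2 values at 208 and 9 at 172 total 1964; lower one of the high values by 1 (still ≥ 173) to hit 1963.

2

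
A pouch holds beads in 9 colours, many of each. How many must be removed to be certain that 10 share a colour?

82

You could draw 9 of every colour without reaching 10 of any — 81 in all.
One more forces 10 of some colour, so 81 + 1 = 82.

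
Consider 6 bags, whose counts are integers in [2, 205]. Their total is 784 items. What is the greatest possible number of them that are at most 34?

2

Suppose k of them are at most 34. Those contribute at most 34 each and the rest at most 205 each.
So the total is at most 34k + 205(6 − k) = 1230 − 171k. This must still be ≥ 784, so k ≤ 2.
k = 2 is achieved by 2 values at 34 and 4 at 205, total 888; lower one of the 205's by 104 (still > 34) to reach 784.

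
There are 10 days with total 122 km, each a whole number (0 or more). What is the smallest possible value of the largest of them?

The 10 values sum to 122, so their maximum is at least ⌈122/10⌉ = 13.
Achievable: 2 of them at 13 and 8 at 12 total 122.

13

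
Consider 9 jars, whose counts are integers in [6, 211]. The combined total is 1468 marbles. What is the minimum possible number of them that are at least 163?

If only k of them are at least 163, the other 9 − k are at most 162, so the total is at most k·211 + (9 − k)·162.
This must reach 1468, so k·211 + (9 − k)·162 ≥ 1468, giving k ≥ 1.
Exactly 1 works: 1 value at 211 and 8 at 162 total 1507; lower one of the high values by 39 (still ≥ 163) to hit 1468.

1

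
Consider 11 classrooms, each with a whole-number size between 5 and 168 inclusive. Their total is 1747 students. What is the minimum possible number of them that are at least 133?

9

If only k of them are at least 133, the other 11 − k are at most 132, so the total is at most k·168 + (11 − k)·132.
This must reach 1747, so k·168 + (11 − k)·132 ≥ 1747, giving k ≥ 9.
Exactly 9 works: 9 values at 168 and 2 at 132 total 1776; lower one of the high values by 29 (still ≥ 133) to hit 1747.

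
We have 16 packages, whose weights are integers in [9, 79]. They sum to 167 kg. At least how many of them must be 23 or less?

15

Each value above 23 is at least 24, contributing at least 24 − 9 = 15 above the floor 9.
The sum exceeds the floor total 144 by 23, so at most ⌊23/15⌋ = 1 exceed 23, and at least 15 are ≤ 23.
Exactly 15 works: 15 values at 9 and 1 at 24 total 159; raise one of the low values by 8 (still ≤ 23) to hit 167.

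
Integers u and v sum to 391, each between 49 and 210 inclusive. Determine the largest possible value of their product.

38220

With u + v fixed, uv peaks when the two are closest together.
Taking u = 195 and v = 196 (both in [49, 210]) gives uv = 38220.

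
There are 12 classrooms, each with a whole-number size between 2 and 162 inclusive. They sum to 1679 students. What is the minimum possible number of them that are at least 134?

Each value short of 134 is at most 133, costing at least 162 − 133 = 29 against the maximum total of 1944.
We can afford to lose at most 1944 − 1679 = 265, so at most ⌊265/29⌋ = 9 fall short, and at least 3 are ≥ 134.
Exactly 3 works: 3 values at 162 and 9 at 133 total 1683; lower one of the high values by 4 (still ≥ 134) to hit 1679.

3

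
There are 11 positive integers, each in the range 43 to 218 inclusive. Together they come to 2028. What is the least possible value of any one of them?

43

Minimizing one value means maximizing the remaining 10.
The other 10 can take up 10 × 218 = 2180 ≥ 2028 − 43, so one integer can sit at its floor of 43.
Achievable: one at 43 and the other 10 totalling 1985, which fits since 10 × 43 ≤ 1985 ≤ 10 × 218.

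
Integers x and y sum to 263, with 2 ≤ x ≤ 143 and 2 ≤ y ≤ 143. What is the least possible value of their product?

17160

For a fixed sum, xy is smallest when x and y are as far apart as possible.
At the endpoint x = 120, y = 263 − 120 = 143, so xy = 120 × 143 = 17160.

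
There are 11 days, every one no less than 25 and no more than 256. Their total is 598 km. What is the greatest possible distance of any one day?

To make one day as large as possible, make the other 10 as small as possible.
The other 10 contribute at least 10 × 25 = 250, leaving at most 598 − 250 = 348.
But each day is capped at 256, so the maximum is 256.
Achievable: one at 256 and the other 10 totalling 342, which fits since 10 × 25 ≤ 342 ≤ 10 × 256.

256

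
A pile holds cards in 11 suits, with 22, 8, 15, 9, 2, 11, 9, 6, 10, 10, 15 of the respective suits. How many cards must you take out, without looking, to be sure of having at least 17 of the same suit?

In the worst case you take as many as possible of each suit without reaching 17: 16 + 8 + 15 + 9 + 2 + 11 + 9 + 6 + 10 + 10 + 15 = 111.
The next one must give 17 of some suit, so 111 + 1 = 112.

112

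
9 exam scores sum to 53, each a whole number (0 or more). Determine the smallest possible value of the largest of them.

Some value must be at least ⌈53/9⌉ = 6, since 9 × 5 = 45 < 53.
Equality holds with 8 values of 6 and 1 value of 5.

6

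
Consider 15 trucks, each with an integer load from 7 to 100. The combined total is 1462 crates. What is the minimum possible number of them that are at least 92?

Suppose at most 15 − j of them reach 92; then j values are ≤ 91 and the rest ≤ 100.
The total is then ≤ 91·j + 100·(15 − j) = 1500 − 9j. For this to be ≥ 1462 we need j ≤ 4, so at least 15 − 4 = 11 must reach 92.
Exactly 11 works: 11 values at 100 and 4 at 91 total 1464; lower one of the high values by 2 (still ≥ 92) to hit 1462.

11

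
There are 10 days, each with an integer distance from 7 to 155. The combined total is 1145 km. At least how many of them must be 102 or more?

3

Suppose at most 10 − j of them reach 102; then j values are ≤ 101 and the rest ≤ 155.
The total is then ≤ 101·j + 155·(10 − j) = 1550 − 54j. For this to be ≥ 1145 we need j ≤ 7, so at least 10 − 7 = 3 must reach 102.
Exactly 3 works: 3 values at 155 and 7 at 101 total 1172; lower one of the high values by 27 (still ≥ 102) to hit 1145.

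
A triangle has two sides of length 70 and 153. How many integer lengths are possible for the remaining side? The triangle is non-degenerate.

139

The triangle inequality gives |70 − 153| < c < 70 + 153, i.e. 83 < c < 223.
So c can be any integer from 84 to 222: 139 values.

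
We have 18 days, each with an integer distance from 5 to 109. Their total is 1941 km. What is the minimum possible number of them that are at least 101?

16

If only k of them are at least 101, the other 18 − k are at most 100, so the total is at most k·109 + (18 − k)·100.
This must reach 1941, so k·109 + (18 − k)·100 ≥ 1941, giving k ≥ 16.
Exactly 16 works: 16 values at 109 and 2 at 100 total 1944; lower one of the high values by 3 (still ≥ 101) to hit 1941.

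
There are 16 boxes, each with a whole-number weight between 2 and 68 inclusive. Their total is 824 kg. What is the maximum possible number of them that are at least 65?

If k of the values are ≥ 65, the total is ≥ 65k + 2(16 − k).
Setting 65k + 2(16 − k) ≤ 824 gives 63k ≤ 792, so k ≤ 12.
k = 12 is achieved by 12 values at 65 and 4 at 2, total 788; add 36 to one value (staying below 65) to reach 824.

12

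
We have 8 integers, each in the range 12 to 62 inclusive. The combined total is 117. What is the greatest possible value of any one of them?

33

To make one integer as large as possible, make the other 7 as small as possible.
The other 7 contribute at least 7 × 12 = 84, leaving at most 117 − 84 = 33.
Since 33 ≤ 62, this is achievable: one at 33 and 7 at 12.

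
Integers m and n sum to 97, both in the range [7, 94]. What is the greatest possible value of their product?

With m + n fixed, mn peaks when the two are closest together.
Taking m = 48 and n = 49 (both in [7, 94]) gives mn = 2352.

2352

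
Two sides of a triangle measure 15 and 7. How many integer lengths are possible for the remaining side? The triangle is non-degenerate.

The triangle inequality gives |15 − 7| < c < 15 + 7, i.e. 8 < c < 22.
So c can be any integer from 9 to 21: 13 values.

13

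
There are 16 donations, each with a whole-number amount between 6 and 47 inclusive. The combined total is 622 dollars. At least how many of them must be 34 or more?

7

If only k of them are at least 34, the other 16 − k are at most 33, so the total is at most k·47 + (16 − k)·33.
This must reach 622, so k·47 + (16 − k)·33 ≥ 622, giving k ≥ 7.
Exactly 7 works: 7 values at 47 and 9 at 33 total 626; lower one of the high values by 4 (still ≥ 34) to hit 622.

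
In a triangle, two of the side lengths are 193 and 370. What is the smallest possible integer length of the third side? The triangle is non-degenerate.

The third side must exceed |193 − 370| = 177.
The smallest integer above 177 is 178.

178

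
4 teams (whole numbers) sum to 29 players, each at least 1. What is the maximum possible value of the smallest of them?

The average is 29/4 < 8, so some value is ≤ 7.
Achievable: 3 of them at 7 and 1 at 8 total 29.

7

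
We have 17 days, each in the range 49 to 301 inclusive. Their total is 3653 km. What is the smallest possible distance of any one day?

49

Minimizing one value means maximizing the remaining 16.
The other 16 can take up 16 × 301 = 4816 ≥ 3653 − 49, so one day can sit at its floor of 49.
Achievable: one at 49 and the other 16 totalling 3604, which fits since 16 × 49 ≤ 3604 ≤ 16 × 301.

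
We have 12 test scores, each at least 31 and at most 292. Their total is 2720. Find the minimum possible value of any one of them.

31

To make one score as small as possible, make the other 11 as large as possible.
The other 11 can take up 11 × 292 = 3212 ≥ 2720 − 31, so one score can sit at its floor of 31.
Achievable: one at 31 and the other 11 totalling 2689, which fits since 11 × 31 ≤ 2689 ≤ 11 × 292.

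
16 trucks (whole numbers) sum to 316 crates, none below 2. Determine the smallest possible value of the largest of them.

20

The 16 values sum to 316, so their maximum is at least ⌈316/16⌉ = 20.
Achievable: 12 of them at 20 and 4 at 19 total 316.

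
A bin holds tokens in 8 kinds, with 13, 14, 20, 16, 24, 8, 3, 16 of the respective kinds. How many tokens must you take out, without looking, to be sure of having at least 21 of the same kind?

In the worst case you take as many as possible of each kind without reaching 21: 13 + 14 + 20 + 16 + 20 + 8 + 3 + 16 = 110.
The next one must give 21 of some kind, so 110 + 1 = 111.

111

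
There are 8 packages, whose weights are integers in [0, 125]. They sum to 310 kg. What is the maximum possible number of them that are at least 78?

Suppose k of them are at least 78. Those contribute at least 78 each and the other 8 − k at least 0 each.
So the total is at least 78k + 0(8 − k) = 0 + 78k. This must be ≤ 310, giving k ≤ 3.
k = 3 is achieved by 3 values at 78 and 5 at 0, total 234; add 76 to one value (staying below 78) to reach 310.

3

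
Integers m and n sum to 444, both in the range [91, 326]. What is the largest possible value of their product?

49284

For a fixed sum, the product mn is largest when m and n are as close as possible.
Taking m = 222 and n = 222 (both in [91, 326]) gives mn = 49284.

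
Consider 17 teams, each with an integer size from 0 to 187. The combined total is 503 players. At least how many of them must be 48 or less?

If only k of them are at most 48, the other 17 − k are at least 49, so the total is at least (17 − k)·49 + k·0.
This is ≤ 503, so (17 − k)·49 + 0k ≤ 503, which gives k ≥ 7.
Exactly 7 works: 7 values at 0 and 10 at 49 total 490; raise one of the low values by 13 (still ≤ 48) to hit 503.

7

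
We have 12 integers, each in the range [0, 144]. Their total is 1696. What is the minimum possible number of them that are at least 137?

Suppose at most 12 − j of them reach 137; then j values are ≤ 136 and the rest ≤ 144.
The total is then ≤ 136·j + 144·(12 − j) = 1728 − 8j. For this to be ≥ 1696 we need j ≤ 4, so at least 12 − 4 = 8 must reach 137.
Exactly 8 works: 8 values at 144 and 4 at 136 total 1696.

8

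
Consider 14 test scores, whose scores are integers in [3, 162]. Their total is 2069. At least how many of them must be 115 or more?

Suppose at most 14 − j of them reach 115; then j values are ≤ 114 and the rest ≤ 162.
The total is then ≤ 114·j + 162·(14 − j) = 2268 − 48j. For this to be ≥ 2069 we need j ≤ 4, so at least 14 − 4 = 10 must reach 115.
Exactly 10 works: 10 values at 162 and 4 at 114 total 2076; lower one of the high values by 7 (still ≥ 115) to hit 2069.

10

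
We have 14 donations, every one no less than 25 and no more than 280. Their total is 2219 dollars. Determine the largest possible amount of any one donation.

280

Maximizing one value means minimizing the remaining 13.
The other 13 contribute at least 13 × 25 = 325, leaving at most 2219 − 325 = 1894.
But each donation is capped at 280, so the maximum is 280.
Achievable: one at 280 and the other 13 totalling 1939, which fits since 13 × 25 ≤ 1939 ≤ 13 × 280.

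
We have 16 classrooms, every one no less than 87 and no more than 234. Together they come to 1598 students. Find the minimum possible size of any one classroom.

87

To make one classroom as small as possible, make the other 15 as large as possible.
The other 15 can take up 15 × 234 = 3510 ≥ 1598 − 87, so one classroom can sit at its floor of 87.
Achievable: one at 87 and the other 15 totalling 1511, which fits since 15 × 87 ≤ 1511 ≤ 15 × 234.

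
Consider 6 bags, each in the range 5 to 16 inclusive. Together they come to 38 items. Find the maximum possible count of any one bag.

13

To make one bag as large as possible, make the other 5 as small as possible.
The other 5 contribute at least 5 × 5 = 25, leaving at most 38 − 25 = 13.
Since 13 ≤ 16, this is achievable: one at 13 and 5 at 5.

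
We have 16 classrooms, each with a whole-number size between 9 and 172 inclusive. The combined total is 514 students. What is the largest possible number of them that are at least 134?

With k values at 134 or above and the rest at least 9, the sum is at least 144 + 125k.
Since the sum is 514, we need 125k ≤ 370, i.e. k ≤ 2.
k = 2 is achieved by 2 values at 134 and 14 at 9, total 394; add 120 to one value (staying below 134) to reach 514.

2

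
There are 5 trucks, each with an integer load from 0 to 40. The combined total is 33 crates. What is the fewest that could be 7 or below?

1

Each value above 7 is at least 8, contributing at least 8 − 0 = 8 above the floor 0.
The sum exceeds the floor total 0 by 33, so at most ⌊33/8⌋ = 4 exceed 7, and at least 1 are ≤ 7.
Exactly 1 works: 1 value at 0 and 4 at 8 total 32; raise one of the low values by 1 (still ≤ 7) to hit 33.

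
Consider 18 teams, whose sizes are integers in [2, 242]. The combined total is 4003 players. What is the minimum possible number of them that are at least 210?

Suppose at most 18 − j of them reach 210; then j values are ≤ 209 and the rest ≤ 242.
The total is then ≤ 209·j + 242·(18 − j) = 4356 − 33j. For this to be ≥ 4003 we need j ≤ 10, so at least 18 − 10 = 8 must reach 210.
Exactly 8 works: 8 values at 242 and 10 at 209 total 4026; lower one of the high values by 23 (still ≥ 210) to hit 4003.

8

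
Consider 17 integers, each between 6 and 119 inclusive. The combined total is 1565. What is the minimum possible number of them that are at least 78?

If only k of them are at least 78, the other 17 − k are at most 77, so the total is at most k·119 + (17 − k)·77.
This must reach 1565, so k·119 + (17 − k)·77 ≥ 1565, giving k ≥ 7.
Exactly 7 works: 7 values at 119 and 10 at 77 total 1603; lower one of the high values by 38 (still ≥ 78) to hit 1565.

7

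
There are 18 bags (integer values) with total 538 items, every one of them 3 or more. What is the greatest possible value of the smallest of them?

If every one of the 18 were at least 30, the total would be at least 18 × 30 = 540 > 538.
Equality holds with 2 values of 29 and 16 values of 30.

29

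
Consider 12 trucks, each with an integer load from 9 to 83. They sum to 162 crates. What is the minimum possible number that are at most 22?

Each value above 22 is at least 23, contributing at least 23 − 9 = 14 above the floor 9.
The sum exceeds the floor total 108 by 54, so at most ⌊54/14⌋ = 3 exceed 22, and at least 9 are ≤ 22.
Exactly 9 works: 9 values at 9 and 3 at 23 total 150; raise one of the low values by 12 (still ≤ 22) to hit 162.

9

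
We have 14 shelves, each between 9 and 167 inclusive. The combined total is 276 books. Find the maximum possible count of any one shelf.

Maximizing one value means minimizing the remaining 13.
The other 13 contribute at least 13 × 9 = 117, leaving at most 276 − 117 = 159.
Since 159 ≤ 167, this is achievable: one at 159 and 13 at 9.

159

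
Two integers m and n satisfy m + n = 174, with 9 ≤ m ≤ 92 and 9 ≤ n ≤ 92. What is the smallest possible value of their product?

For a fixed sum, mn is smallest when m and n are as far apart as possible.
The extreme feasible split is m = 82, n = 92, giving mn = 7544.

7544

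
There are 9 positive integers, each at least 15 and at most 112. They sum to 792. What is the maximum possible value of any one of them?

To make one integer as large as possible, make the other 8 as small as possible.
The other 8 contribute at least 8 × 15 = 120, leaving at most 792 − 120 = 672.
But each integer is capped at 112, so the maximum is 112.
Achievable: one at 112 and the other 8 totalling 680, which fits since 8 × 15 ≤ 680 ≤ 8 × 112.

112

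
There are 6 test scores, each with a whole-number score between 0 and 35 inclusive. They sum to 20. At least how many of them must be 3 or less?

1

Let j be the number exceeding 3. Then the total is ≥ 4·j + 0·(6 − j) = 0 + 4j.
So 4j ≤ 20 and j ≤ 5; hence at least 6 − 5 = 1 are ≤ 3.
Exactly 1 works: 1 value at 0 and 5 at 4 total 20.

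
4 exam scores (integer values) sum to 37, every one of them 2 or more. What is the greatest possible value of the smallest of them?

The average is 37/4 < 10, so some value is ≤ 9.
Taking 3 copies of 9 and 1 copy of 10 gives exactly 37, so 9 is attained.

9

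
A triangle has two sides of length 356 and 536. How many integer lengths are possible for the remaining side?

The triangle inequality gives |356 − 536| < c < 356 + 536, i.e. 180 < c < 892.
So c can be any integer from 181 to 891: 711 values.

711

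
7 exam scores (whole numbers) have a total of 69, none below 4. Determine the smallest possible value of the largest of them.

If every one of the 7 were at most 9, the total would be at most 7 × 9 = 63 < 69.
Equality holds with 6 values of 10 and 1 value of 9.

10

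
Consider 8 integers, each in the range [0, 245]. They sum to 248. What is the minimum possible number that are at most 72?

5

Each value above 72 is at least 73, contributing at least 73 − 0 = 73 above the floor 0.
The sum exceeds the floor total 0 by 248, so at most ⌊248/73⌋ = 3 exceed 72, and at least 5 are ≤ 72.
Exactly 5 works: 5 values at 0 and 3 at 73 total 219; raise one of the low values by 29 (still ≤ 72) to hit 248.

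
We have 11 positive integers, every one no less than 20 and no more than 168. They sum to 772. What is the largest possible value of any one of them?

Maximizing one value means minimizing the remaining 10.
The other 10 contribute at least 10 × 20 = 200, leaving at most 772 − 200 = 572.
But each integer is capped at 168, so the maximum is 168.
Achievable: one at 168 and the other 10 totalling 604, which fits since 10 × 20 ≤ 604 ≤ 10 × 168.

168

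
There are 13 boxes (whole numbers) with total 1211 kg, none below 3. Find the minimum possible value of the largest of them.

Some value must be at least ⌈1211/13⌉ = 94, since 13 × 93 = 1209 < 1211.
Equality holds with 2 values of 94 and 11 values of 93.

94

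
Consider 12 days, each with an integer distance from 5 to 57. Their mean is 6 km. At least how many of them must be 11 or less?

The total is 12 × 6 = 72.
Each value above 11 is at least 12, contributing at least 12 − 5 = 7 above the floor 5.
The sum exceeds the floor total 60 by 12, so at most ⌊12/7⌋ = 1 exceed 11, and at least 11 are ≤ 11.
Exactly 11 works: 11 values at 5 and 1 at 12 total 67; raise one of the low values by 5 (still ≤ 11) to hit 72.

11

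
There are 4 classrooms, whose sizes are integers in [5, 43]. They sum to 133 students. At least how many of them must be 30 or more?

2

If only k of them are at least 30, the other 4 − k are at most 29, so the total is at most k·43 + (4 − k)·29.
This must reach 133, so k·43 + (4 − k)·29 ≥ 133, giving k ≥ 2.
Exactly 2 works: 2 values at 43 and 2 at 29 total 144; lower one of the high values by 11 (still ≥ 30) to hit 133.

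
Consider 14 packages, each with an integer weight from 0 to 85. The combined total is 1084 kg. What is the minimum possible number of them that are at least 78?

Suppose at most 14 − j of them reach 78; then j values are ≤ 77 and the rest ≤ 85.
The total is then ≤ 77·j + 85·(14 − j) = 1190 − 8j. For this to be ≥ 1084 we need j ≤ 13, so at least 14 − 13 = 1 must reach 78.
Exactly 1 works: 1 value at 85 and 13 at 77 total 1086; lower one of the high values by 2 (still ≥ 78) to hit 1084.

1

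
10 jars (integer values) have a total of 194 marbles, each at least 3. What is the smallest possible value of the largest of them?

The average is 194/10 > 19, so not all 10 can be 19 or less; the largest is ≥ 20.
Equality holds with 4 values of 20 and 6 values of 19.

20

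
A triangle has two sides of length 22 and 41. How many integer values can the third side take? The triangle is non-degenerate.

The triangle inequality gives |22 − 41| < c < 22 + 41, i.e. 19 < c < 63.
So c can be any integer from 20 to 62: 43 values.

43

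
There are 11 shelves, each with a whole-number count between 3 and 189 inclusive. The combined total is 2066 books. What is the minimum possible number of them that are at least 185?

9

Suppose at most 11 − j of them reach 185; then j values are ≤ 184 and the rest ≤ 189.
The total is then ≤ 184·j + 189·(11 − j) = 2079 − 5j. For this to be ≥ 2066 we need j ≤ 2, so at least 11 − 2 = 9 must reach 185.
Exactly 9 works: 9 values at 189 and 2 at 184 total 2069; lower one of the high values by 3 (still ≥ 185) to hit 2066.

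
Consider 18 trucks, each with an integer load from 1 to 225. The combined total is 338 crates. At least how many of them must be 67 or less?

14

Each value above 67 is at least 68, contributing at least 68 − 1 = 67 above the floor 1.
The sum exceeds the floor total 18 by 320, so at most ⌊320/67⌋ = 4 exceed 67, and at least 14 are ≤ 67.
Exactly 14 works: 14 values at 1 and 4 at 68 total 286; raise one of the low values by 52 (still ≤ 67) to hit 338.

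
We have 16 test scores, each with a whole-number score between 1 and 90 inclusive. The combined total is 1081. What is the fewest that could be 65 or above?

If only k of them are at least 65, the other 16 − k are at most 64, so the total is at most k·90 + (16 − k)·64.
This must reach 1081, so k·90 + (16 − k)·64 ≥ 1081, giving k ≥ 3.
Exactly 3 works: 3 values at 90 and 13 at 64 total 1102; lower one of the high values by 21 (still ≥ 65) to hit 1081.

3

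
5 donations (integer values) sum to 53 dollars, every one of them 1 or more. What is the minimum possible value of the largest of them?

11

Some value must be at least ⌈53/5⌉ = 11, since 5 × 10 = 50 < 53.
Equality holds with 3 values of 11 and 2 values of 10.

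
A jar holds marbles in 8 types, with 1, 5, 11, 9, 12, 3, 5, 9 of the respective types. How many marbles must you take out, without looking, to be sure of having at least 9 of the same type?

In the worst case you take as many as possible of each type without reaching 9: 1 + 5 + 8 + 8 + 8 + 3 + 5 + 8 = 46.
The next one must give 9 of some type, so 46 + 1 = 47.

47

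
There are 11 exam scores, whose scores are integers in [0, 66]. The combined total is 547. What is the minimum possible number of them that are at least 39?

5

Suppose at most 11 − j of them reach 39; then j values are ≤ 38 and the rest ≤ 66.
The total is then ≤ 38·j + 66·(11 − j) = 726 − 28j. For this to be ≥ 547 we need j ≤ 6, so at least 11 − 6 = 5 must reach 39.
Exactly 5 works: 5 values at 66 and 6 at 38 total 558; lower one of the high values by 11 (still ≥ 39) to hit 547.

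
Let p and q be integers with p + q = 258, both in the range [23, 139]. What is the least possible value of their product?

Since p + q is fixed, pushing one of them to its bound minimizes the product.
The extreme feasible split is p = 119, q = 139, giving pq = 16541.

16541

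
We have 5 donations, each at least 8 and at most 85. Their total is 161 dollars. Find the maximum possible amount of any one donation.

Maximizing one value means minimizing the remaining 4.
The other 4 contribute at least 4 × 8 = 32, leaving at most 161 − 32 = 129.
But each donation is capped at 85, so the maximum is 85.
Achievable: one at 85 and the other 4 totalling 76, which fits since 4 × 8 ≤ 76 ≤ 4 × 85.

85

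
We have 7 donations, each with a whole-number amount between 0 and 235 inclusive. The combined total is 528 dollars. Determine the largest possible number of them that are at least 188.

2

With k values at 188 or above and the rest at least 0, the sum is at least 0 + 188k.
Since the sum is 528, we need 188k ≤ 528, i.e. k ≤ 2.
k = 2 is achieved by 2 values at 188 and 5 at 0, total 376; add 152 to one value (staying below 188) to reach 528.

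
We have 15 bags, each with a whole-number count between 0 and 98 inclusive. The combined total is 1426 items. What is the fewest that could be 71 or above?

If only k of them are at least 71, the other 15 − k are at most 70, so the total is at most k·98 + (15 − k)·70.
This must reach 1426, so k·98 + (15 − k)·70 ≥ 1426, giving k ≥ 14.
Exactly 14 works: 14 values at 98 and 1 at 70 total 1442; lower one of the high values by 16 (still ≥ 71) to hit 1426.

14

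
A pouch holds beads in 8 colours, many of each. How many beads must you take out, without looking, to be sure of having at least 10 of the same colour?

73

You could draw 9 of every colour without reaching 10 of any — 72 in all.
One more forces 10 of some colour, so 72 + 1 = 73.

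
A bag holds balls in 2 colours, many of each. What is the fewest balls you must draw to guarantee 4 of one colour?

You could draw 3 of every colour without reaching 4 of any — 6 in all.
One more forces 4 of some colour, so 6 + 1 = 7.

7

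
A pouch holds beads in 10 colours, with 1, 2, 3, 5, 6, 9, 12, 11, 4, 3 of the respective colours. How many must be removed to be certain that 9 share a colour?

49

In the worst case you take as many as possible of each colour without reaching 9: 1 + 2 + 3 + 5 + 6 + 8 + 8 + 8 + 4 + 3 = 48.
The next one must give 9 of some colour, so 48 + 1 = 49.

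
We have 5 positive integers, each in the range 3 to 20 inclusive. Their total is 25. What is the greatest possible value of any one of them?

Maximizing one value means minimizing the remaining 4.
The other 4 contribute at least 4 × 3 = 12, leaving at most 25 − 12 = 13.
Since 13 ≤ 20, this is achievable: one at 13 and 4 at 3.

13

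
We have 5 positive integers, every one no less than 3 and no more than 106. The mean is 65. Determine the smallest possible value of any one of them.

Minimizing one value means maximizing the remaining 4.
The total is 5 × 65 = 325.
The other 4 can take up 4 × 106 = 424 ≥ 325 − 3, so one integer can sit at its floor of 3.
Achievable: one at 3 and the other 4 totalling 322, which fits since 4 × 3 ≤ 322 ≤ 4 × 106.

3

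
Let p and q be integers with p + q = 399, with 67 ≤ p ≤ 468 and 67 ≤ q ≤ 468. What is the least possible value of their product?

22244

For a fixed sum, pq is smallest when p and q are as far apart as possible.
At the endpoint p = 67, q = 399 − 67 = 332, so pq = 67 × 332 = 22244.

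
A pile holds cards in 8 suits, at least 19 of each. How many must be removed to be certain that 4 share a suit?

25

In the worst case you draw 3 of each of the 8 suits: 8 × 3 = 24.
One more forces 4 of some suit, so 24 + 1 = 25.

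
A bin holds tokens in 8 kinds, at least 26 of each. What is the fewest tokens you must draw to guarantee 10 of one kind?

In the worst case you draw 9 of each of the 8 kinds: 8 × 9 = 72.
One more forces 10 of some kind, so 72 + 1 = 73.

73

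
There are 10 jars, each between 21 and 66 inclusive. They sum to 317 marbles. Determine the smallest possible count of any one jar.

To make one jar as small as possible, make the other 9 as large as possible.
The other 9 can take up 9 × 66 = 594 ≥ 317 − 21, so one jar can sit at its floor of 21.
Achievable: one at 21 and the other 9 totalling 296, which fits since 9 × 21 ≤ 296 ≤ 9 × 66.

21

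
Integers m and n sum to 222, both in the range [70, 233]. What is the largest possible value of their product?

For a fixed sum, the product mn is largest when m and n are as close as possible.
Taking m = 111 and n = 111 (both in [70, 233]) gives mn = 12321.

12321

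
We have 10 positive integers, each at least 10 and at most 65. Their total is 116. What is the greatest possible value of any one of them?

26

To make one integer as large as possible, make the other 9 as small as possible.
The other 9 contribute at least 9 × 10 = 90, leaving at most 116 − 90 = 26.
Since 26 ≤ 65, this is achievable: one at 26 and 9 at 10.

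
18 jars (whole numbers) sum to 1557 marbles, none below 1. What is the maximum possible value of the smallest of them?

If every one of the 18 were at least 87, the total would be at least 18 × 87 = 1566 > 1557.
Equality holds with 9 values of 86 and 9 values of 87.

86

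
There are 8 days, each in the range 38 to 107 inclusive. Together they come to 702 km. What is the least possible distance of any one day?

38

To make one day as small as possible, make the other 7 as large as possible.
The other 7 can take up 7 × 107 = 749 ≥ 702 − 38, so one day can sit at its floor of 38.
Achievable: one at 38 and the other 7 totalling 664, which fits since 7 × 38 ≤ 664 ≤ 7 × 107.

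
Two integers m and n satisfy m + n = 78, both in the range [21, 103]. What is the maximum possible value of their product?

mn = m(78 − m) is maximized when m is as near 78/2 as the bounds allow.
Taking m = 39 and n = 39 (both in [21, 103]) gives mn = 1521.

1521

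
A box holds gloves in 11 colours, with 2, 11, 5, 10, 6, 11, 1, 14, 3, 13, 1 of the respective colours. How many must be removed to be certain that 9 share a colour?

59

In the worst case you take as many as possible of each colour without reaching 9: 2 + 8 + 5 + 8 + 6 + 8 + 1 + 8 + 3 + 8 + 1 = 58.
The next one must give 9 of some colour, so 58 + 1 = 59.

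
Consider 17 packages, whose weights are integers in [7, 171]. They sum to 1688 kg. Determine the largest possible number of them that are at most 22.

8

Suppose k of them are at most 22. Those contribute at most 22 each and the rest at most 171 each.
So the total is at most 22k + 171(17 − k) = 2907 − 149k. This must still be ≥ 1688, so k ≤ 8.
k = 8 is achieved by 8 values at 22 and 9 at 171, total 1715; lower one of the 171's by 27 (still > 22) to reach 1688.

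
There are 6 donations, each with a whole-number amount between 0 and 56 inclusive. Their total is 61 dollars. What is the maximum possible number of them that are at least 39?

1

Suppose k of them are at least 39. Those contribute at least 39 each and the other 6 − k at least 0 each.
So the total is at least 39k + 0(6 − k) = 0 + 39k. This must be ≤ 61, giving k ≤ 1.
k = 1 is achieved by 1 value at 39 and 5 at 0, total 39; add 22 to one value (staying below 39) to reach 61.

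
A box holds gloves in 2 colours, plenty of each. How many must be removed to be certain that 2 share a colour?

You could draw 1 of every colour without reaching 2 of any — 2 in all.
One more forces 2 of some colour, so 2 + 1 = 3.

3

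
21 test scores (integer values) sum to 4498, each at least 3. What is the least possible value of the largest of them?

If every one of the 21 were at most 214, the total would be at most 21 × 214 = 4494 < 4498.
Equality holds with 4 values of 215 and 17 values of 214.

215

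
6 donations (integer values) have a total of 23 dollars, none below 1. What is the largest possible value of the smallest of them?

3

If every one of the 6 were at least 4, the total would be at least 6 × 4 = 24 > 23.
Achievable: 1 of them at 3 and 5 at 4 total 23.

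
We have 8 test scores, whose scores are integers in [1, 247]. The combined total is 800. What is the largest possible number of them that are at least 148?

5

Suppose k of them are at least 148. Those contribute at least 148 each and the other 8 − k at least 1 each.
So the total is at least 148k + 1(8 − k) = 8 + 147k. This must be ≤ 800, giving k ≤ 5.
k = 5 is achieved by 5 values at 148 and 3 at 1, total 743; add 57 to one value (staying below 148) to reach 800.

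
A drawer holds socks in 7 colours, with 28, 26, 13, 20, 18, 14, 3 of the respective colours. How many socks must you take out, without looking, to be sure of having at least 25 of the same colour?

In the worst case you take as many as possible of each colour without reaching 25: 24 + 24 + 13 + 20 + 18 + 14 + 3 = 116.
The next one must give 25 of some colour, so 116 + 1 = 117.

117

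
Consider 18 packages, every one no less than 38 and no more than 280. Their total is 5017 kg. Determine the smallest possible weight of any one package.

To make one package as small as possible, make the other 17 as large as possible.
The other 17 contribute at most 17 × 280 = 4760, leaving at least 5017 − 4760 = 257.
Since 257 ≥ 38, this is achievable: one at 257 and 17 at 280.

257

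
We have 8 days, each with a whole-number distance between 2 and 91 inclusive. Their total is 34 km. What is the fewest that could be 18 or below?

If only k of them are at most 18, the other 8 − k are at least 19, so the total is at least (8 − k)·19 + k·2.
This is ≤ 34, so (8 − k)·19 + 2k ≤ 34, which gives k ≥ 7.
Exactly 7 works: 7 values at 2 and 1 at 19 total 33; raise one of the low values by 1 (still ≤ 18) to hit 34.

7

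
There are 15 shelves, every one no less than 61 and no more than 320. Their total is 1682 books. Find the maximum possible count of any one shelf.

320

Maximizing one value means minimizing the remaining 14.
The other 14 contribute at least 14 × 61 = 854, leaving at most 1682 − 854 = 828.
But each shelf is capped at 320, so the maximum is 320.
Achievable: one at 320 and the other 14 totalling 1362, which fits since 14 × 61 ≤ 1362 ≤ 14 × 320.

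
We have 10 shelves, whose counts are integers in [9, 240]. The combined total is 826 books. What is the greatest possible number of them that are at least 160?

With k values at 160 or above and the rest at least 9, the sum is at least 90 + 151k.
Since the sum is 826, we need 151k ≤ 736, i.e. k ≤ 4.
k = 4 is achieved by 4 values at 160 and 6 at 9, total 694; add 132 to one value (staying below 160) to reach 826.

4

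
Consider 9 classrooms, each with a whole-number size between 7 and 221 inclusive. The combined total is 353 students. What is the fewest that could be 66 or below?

Let j be the number exceeding 66. Then the total is ≥ 67·j + 7·(9 − j) = 63 + 60j.
So 60j ≤ 290 and j ≤ 4; hence at least 9 − 4 = 5 are ≤ 66.
Exactly 5 works: 5 values at 7 and 4 at 67 total 303; raise one of the low values by 50 (still ≤ 66) to hit 353.

5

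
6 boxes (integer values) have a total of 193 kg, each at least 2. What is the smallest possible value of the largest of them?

Some value must be at least ⌈193/6⌉ = 33, since 6 × 32 = 192 < 193.
Achievable: 1 of them at 33 and 5 at 32 total 193.

33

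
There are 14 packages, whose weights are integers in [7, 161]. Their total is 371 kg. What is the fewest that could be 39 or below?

If only k of them are at most 39, the other 14 − k are at least 40, so the total is at least (14 − k)·40 + k·7.
This is ≤ 371, so (14 − k)·40 + 7k ≤ 371, which gives k ≥ 6.
Exactly 6 works: 6 values at 7 and 8 at 40 total 362; raise one of the low values by 9 (still ≤ 39) to hit 371.

6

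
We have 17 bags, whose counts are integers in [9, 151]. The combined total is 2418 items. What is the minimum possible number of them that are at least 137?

8

Each value short of 137 is at most 136, costing at least 151 − 136 = 15 against the maximum total of 2567.
We can afford to lose at most 2567 − 2418 = 149, so at most ⌊149/15⌋ = 9 fall short, and at least 8 are ≥ 137.
Exactly 8 works: 8 values at 151 and 9 at 136 total 2432; lower one of the high values by 14 (still ≥ 137) to hit 2418.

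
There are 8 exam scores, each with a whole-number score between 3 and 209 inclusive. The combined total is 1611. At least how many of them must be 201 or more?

If only k of them are at least 201, the other 8 − k are at most 200, so the total is at most k·209 + (8 − k)·200.
This must reach 1611, so k·209 + (8 − k)·200 ≥ 1611, giving k ≥ 2.
Exactly 2 works: 2 values at 209 and 6 at 200 total 1618; lower one of the high values by 7 (still ≥ 201) to hit 1611.

2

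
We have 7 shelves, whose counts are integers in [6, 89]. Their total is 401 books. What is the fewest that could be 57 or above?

1

If only k of them are at least 57, the other 7 − k are at most 56, so the total is at most k·89 + (7 − k)·56.
This must reach 401, so k·89 + (7 − k)·56 ≥ 401, giving k ≥ 1.
Exactly 1 works: 1 value at 89 and 6 at 56 total 425; lower one of the high values by 24 (still ≥ 57) to hit 401.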